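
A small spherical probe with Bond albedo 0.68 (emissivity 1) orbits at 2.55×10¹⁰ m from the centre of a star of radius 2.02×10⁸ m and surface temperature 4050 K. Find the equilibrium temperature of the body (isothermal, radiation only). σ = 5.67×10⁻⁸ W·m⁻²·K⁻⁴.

T ≈ 192 K

The star's surface emits σT_*⁴; at distance d the flux is S = σT_*⁴(R_*/d)².
S = 5.67×10⁻⁸·(4050)⁴·(2.02×10⁸/2.55×10¹⁰)² = 957.3 W/m².
For an isothermal sphere T⁴ = (1−a)S/(4σ) = 1.351×10⁹ K⁴.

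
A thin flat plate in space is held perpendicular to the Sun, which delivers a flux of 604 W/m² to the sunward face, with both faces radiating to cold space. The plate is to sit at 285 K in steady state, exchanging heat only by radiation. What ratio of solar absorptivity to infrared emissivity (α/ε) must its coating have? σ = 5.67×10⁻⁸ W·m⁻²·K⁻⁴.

Balance: αS·A = εσ·2A·T⁴ ⇒ α/ε = 2σT⁴/S.
α/ε = 2·5.67×10⁻⁸·(285)⁴/604 = 2·5.67×10⁻⁸·6.598×10⁹/604.

α/ε ≈ 1.24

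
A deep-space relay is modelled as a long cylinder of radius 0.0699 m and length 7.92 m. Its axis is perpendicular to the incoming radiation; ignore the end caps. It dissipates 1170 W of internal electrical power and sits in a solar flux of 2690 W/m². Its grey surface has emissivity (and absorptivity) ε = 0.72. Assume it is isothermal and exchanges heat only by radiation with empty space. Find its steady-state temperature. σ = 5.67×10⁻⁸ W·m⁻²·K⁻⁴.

T ≈ 391 K

At steady state, absorbed solar power + internal power = radiated power.
Absorbed: α·S·A_cross = 0.72·2690·1.107 = 2144 W (cross-section 2rL).
Total input = 2144 + 1170 = 3314 W.
Radiated: εσ·A_surf·T⁴ with A_surf = 2πrL = 3.478 m².
T⁴ = 3314/(0.72·5.67×10⁻⁸·3.478) = 2.334×10¹⁰ K⁴.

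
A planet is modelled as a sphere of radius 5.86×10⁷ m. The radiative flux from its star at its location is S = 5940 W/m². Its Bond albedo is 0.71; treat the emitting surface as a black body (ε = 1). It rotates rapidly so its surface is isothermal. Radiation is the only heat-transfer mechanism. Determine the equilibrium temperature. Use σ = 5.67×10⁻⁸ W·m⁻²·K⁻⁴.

At equilibrium, absorbed power = emitted power.
Absorbing cross-section = πr² = 1.079×10¹⁶ m²; emitting surface = 4πr² = 4.315×10¹⁶ m² (ratio 4).
(1−a)S·A_cross = εσ·A_surf·T⁴  ⇒  T⁴ = (1−a)S/(4σ).
T⁴ = 0.290·5940/(4·5.67×10⁻⁸) = 7.595×10⁹ K⁴.
T = (7.595×10⁹)^(1/4).

T ≈ 295 K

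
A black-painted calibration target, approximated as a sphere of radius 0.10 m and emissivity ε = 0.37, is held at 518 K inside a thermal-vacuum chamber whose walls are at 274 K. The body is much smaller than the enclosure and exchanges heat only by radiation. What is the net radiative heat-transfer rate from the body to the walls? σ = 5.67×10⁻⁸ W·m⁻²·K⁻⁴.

For a small grey body in a large enclosure: P_net = εσA(T_body⁴ − T_wall⁴).
A = 4πr² = 0.1257 m²; T_body⁴ − T_wall⁴ = 7.200×10¹⁰ − 5.636×10⁹ = 6.636×10¹⁰ K⁴.
|P_net| = 0.37·5.67×10⁻⁸·0.1257·6.636×10¹⁰.

P_net ≈ 175 W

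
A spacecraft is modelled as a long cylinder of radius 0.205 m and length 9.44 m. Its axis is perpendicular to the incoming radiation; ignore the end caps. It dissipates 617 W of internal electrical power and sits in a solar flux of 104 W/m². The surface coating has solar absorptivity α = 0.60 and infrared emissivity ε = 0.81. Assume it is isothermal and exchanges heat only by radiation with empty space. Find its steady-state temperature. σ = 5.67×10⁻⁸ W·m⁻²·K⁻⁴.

At steady state, absorbed solar power + internal power = radiated power.
Absorbed: α·S·A_cross = 0.60·104·3.870 = 241.5 W (cross-section 2rL).
Total input = 241.5 + 617 = 858.5 W.
Radiated: εσ·A_surf·T⁴ with A_surf = 2πrL = 12.16 m².
T⁴ = 858.5/(0.81·5.67×10⁻⁸·12.16) = 1.537×10⁹ K⁴.

T ≈ 198 K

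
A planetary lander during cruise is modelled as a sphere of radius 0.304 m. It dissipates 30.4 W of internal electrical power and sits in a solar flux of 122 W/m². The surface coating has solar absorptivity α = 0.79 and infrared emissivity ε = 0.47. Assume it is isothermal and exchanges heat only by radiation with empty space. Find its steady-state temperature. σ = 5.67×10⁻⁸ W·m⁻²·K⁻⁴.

At steady state, absorbed solar power + internal power = radiated power.
Absorbed: α·S·A_cross = 0.79·122·0.2903 = 27.98 W (cross-section πr²).
Total input = 27.98 + 30.4 = 58.38 W.
Radiated: εσ·A_surf·T⁴ with A_surf = 4πr² = 1.161 m².
T⁴ = 58.38/(0.47·5.67×10⁻⁸·1.161) = 1.886×10⁹ K⁴.

T ≈ 208 K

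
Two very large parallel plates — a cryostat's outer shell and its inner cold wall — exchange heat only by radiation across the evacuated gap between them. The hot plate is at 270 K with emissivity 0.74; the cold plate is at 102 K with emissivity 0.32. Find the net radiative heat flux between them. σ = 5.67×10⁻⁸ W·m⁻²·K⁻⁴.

For two infinite grey parallel plates, q = σ(T₁⁴ − T₂⁴)/(1/ε₁ + 1/ε₂ − 1).
T₁⁴ − T₂⁴ = 5.314×10⁹ − 1.082×10⁸ = 5.206×10⁹ K⁴.
1/ε₁ + 1/ε₂ − 1 = 1.351 + 3.125 − 1 = 3.476.
q = 5.67×10⁻⁸ × 5.206×10⁹ / 3.476.

q ≈ 84.9 W/m²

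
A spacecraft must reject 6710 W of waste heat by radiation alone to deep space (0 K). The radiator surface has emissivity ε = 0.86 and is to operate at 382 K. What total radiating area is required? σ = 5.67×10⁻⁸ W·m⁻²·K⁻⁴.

A ≈ 6.46 m²

P = εσA T⁴ ⇒ A = P/(εσT⁴).
T⁴ = 2.129×10¹⁰ K⁴.
A = 6710/(0.86 × 5.67×10⁻⁸ × 2.129×10¹⁰).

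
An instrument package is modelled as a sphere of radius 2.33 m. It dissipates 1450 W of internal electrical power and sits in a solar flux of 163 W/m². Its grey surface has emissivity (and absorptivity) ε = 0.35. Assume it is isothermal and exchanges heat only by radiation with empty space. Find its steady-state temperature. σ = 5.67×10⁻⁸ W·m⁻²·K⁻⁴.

At steady state, absorbed solar power + internal power = radiated power.
Absorbed: α·S·A_cross = 0.35·163·17.06 = 973.0 W (cross-section πr²).
Total input = 973.0 + 1450 = 2423 W.
Radiated: εσ·A_surf·T⁴ with A_surf = 4πr² = 68.22 m².
T⁴ = 2423/(0.35·5.67×10⁻⁸·68.22) = 1.790×10⁹ K⁴.

T ≈ 206 K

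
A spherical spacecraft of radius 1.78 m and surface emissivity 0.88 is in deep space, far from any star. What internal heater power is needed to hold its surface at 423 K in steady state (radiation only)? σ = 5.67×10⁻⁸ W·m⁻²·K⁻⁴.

P ≈ 63600 W

P = εσ·4πr²·T⁴.
4πr² = 39.82 m²; T⁴ = 3.202×10¹⁰ K⁴.
P = 0.88·5.67×10⁻⁸·39.82·3.202×10¹⁰.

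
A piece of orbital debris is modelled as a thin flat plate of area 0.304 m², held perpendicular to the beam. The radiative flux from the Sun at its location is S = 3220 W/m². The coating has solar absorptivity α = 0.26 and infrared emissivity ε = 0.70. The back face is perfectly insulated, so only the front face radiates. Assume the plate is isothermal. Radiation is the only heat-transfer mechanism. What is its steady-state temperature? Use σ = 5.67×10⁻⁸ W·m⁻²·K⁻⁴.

At equilibrium, absorbed power = emitted power.
Absorbing cross-section = A = 0.3040 m²; emitting surface = A = 0.3040 m² (ratio 1).
αS·A_cross = εσ·A_surf·T⁴  ⇒  T⁴ = αS/(ε·1σ).
T⁴ = 0.260·3220/(0.70·1·5.67×10⁻⁸) = 2.109×10¹⁰ K⁴.
T = (2.109×10¹⁰)^(1/4).

T ≈ 381 K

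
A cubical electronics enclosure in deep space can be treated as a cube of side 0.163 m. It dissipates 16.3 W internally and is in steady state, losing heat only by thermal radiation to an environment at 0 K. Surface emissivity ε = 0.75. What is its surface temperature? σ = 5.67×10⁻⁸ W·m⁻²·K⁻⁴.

T ≈ 221 K

Steady state: internal power = radiated power, P = εσA T⁴.
Radiating area A = 6L² = 0.1594 m².
T⁴ = P/(εσA) = 16.3/(0.75·5.67×10⁻⁸·0.1594) = 2.404×10⁹ K⁴.
T = (2.404×10⁹)^(1/4).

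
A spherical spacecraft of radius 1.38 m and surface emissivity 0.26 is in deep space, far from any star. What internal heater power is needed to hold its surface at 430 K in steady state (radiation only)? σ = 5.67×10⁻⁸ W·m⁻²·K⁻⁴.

P ≈ 12100 W

P = εσ·4πr²·T⁴.
4πr² = 23.93 m²; T⁴ = 3.419×10¹⁰ K⁴.
P = 0.26·5.67×10⁻⁸·23.93·3.419×10¹⁰.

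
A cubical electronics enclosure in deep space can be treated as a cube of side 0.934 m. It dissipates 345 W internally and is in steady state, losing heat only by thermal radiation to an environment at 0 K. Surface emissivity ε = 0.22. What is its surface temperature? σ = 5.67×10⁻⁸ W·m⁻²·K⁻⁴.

Steady state: internal power = radiated power, P = εσA T⁴.
Radiating area A = 6L² = 5.234 m².
T⁴ = P/(εσA) = 345/(0.22·5.67×10⁻⁸·5.234) = 5.284×10⁹ K⁴.
T = (5.284×10⁹)^(1/4).

T ≈ 270 K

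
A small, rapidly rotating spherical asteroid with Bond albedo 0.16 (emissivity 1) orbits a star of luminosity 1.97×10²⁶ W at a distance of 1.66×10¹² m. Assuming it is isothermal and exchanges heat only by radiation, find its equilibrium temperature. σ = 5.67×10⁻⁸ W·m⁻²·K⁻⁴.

T ≈ 67.8 K

First find the stellar flux at distance d: S = L/(4πd²) = 1.97×10²⁶/(4π·(1.66×10¹²)²) = 5.689 W/m².
For an isothermal sphere, absorbed (1−a)S·πr² = emitted σ·4πr²·T⁴, so T⁴ = (1−a)S/(4σ).
T⁴ = 0.840·5.689/(4·5.67×10⁻⁸) = 2.107×10⁷ K⁴.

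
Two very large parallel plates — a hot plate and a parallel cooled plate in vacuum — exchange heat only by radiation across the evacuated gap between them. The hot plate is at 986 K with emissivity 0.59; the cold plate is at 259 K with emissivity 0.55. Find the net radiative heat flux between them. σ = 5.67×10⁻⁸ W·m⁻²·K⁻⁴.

For two infinite grey parallel plates, q = σ(T₁⁴ − T₂⁴)/(1/ε₁ + 1/ε₂ − 1).
T₁⁴ − T₂⁴ = 9.452×10¹¹ − 4.500×10⁹ = 9.407×10¹¹ K⁴.
1/ε₁ + 1/ε₂ − 1 = 1.695 + 1.818 − 1 = 2.513.
q = 5.67×10⁻⁸ × 9.407×10¹¹ / 2.513.

q ≈ 21200 W/m²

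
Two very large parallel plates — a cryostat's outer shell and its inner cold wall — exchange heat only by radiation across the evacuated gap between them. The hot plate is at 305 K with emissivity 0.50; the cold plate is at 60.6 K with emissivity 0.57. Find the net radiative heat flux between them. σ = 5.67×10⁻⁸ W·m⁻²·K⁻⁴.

q ≈ 178 W/m²

For two infinite grey parallel plates, q = σ(T₁⁴ − T₂⁴)/(1/ε₁ + 1/ε₂ − 1).
T₁⁴ − T₂⁴ = 8.654×10⁹ − 1.349×10⁷ = 8.640×10⁹ K⁴.
1/ε₁ + 1/ε₂ − 1 = 2.000 + 1.754 − 1 = 2.754.
q = 5.67×10⁻⁸ × 8.640×10⁹ / 2.754.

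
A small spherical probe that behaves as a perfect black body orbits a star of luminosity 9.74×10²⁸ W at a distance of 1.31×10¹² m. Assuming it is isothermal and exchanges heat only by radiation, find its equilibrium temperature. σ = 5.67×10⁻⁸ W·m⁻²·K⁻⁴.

T ≈ 376 K

First find the stellar flux at distance d: S = L/(4πd²) = 9.74×10²⁸/(4π·(1.31×10¹²)²) = 4517 W/m².
For an isothermal sphere, absorbed (1−a)S·πr² = emitted σ·4πr²·T⁴, so T⁴ = (1−a)S/(4σ).
T⁴ = 1.00·4517/(4·5.67×10⁻⁸) = 1.991×10¹⁰ K⁴.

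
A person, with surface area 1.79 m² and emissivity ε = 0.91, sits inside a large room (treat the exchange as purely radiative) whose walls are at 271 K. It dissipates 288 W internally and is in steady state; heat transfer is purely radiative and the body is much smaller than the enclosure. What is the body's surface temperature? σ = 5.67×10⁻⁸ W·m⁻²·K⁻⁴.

T ≈ 304 K

For a small grey body in a large enclosure, net radiated power = εσA(T⁴ − T_w⁴).
Steady state: P = εσA(T⁴ − T_w⁴) with A = 1.79 m².
T⁴ = P/(εσA) + T_w⁴ = 288/(0.91·5.67×10⁻⁸·1.790) + (271)⁴
    = 3.118×10⁹ + 5.394×10⁹ = 8.512×10⁹ K⁴.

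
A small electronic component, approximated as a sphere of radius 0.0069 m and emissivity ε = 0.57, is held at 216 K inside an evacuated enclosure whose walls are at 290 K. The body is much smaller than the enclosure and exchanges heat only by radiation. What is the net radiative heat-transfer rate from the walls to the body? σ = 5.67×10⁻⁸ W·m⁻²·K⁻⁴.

For a small grey body in a large enclosure: P_net = εσA(T_body⁴ − T_wall⁴).
A = 4πr² = 5.983×10⁻⁴ m²; T_body⁴ − T_wall⁴ = 2.177×10⁹ − 7.073×10⁹ = -4.896×10⁹ K⁴.
|P_net| = 0.57·5.67×10⁻⁸·5.983×10⁻⁴·4.896×10⁹.

P_net ≈ 0.0947 W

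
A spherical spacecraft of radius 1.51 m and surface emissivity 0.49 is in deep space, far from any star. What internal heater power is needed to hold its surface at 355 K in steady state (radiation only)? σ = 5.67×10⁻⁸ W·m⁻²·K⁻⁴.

P ≈ 12600 W

P = εσ·4πr²·T⁴.
4πr² = 28.65 m²; T⁴ = 1.588×10¹⁰ K⁴.
P = 0.49·5.67×10⁻⁸·28.65·1.588×10¹⁰.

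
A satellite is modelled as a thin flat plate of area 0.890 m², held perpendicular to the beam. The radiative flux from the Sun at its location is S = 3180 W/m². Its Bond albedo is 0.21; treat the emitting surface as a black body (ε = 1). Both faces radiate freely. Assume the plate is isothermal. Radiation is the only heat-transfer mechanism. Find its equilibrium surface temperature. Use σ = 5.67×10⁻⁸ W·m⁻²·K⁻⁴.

At equilibrium, absorbed power = emitted power.
Absorbing cross-section = A = 0.8900 m²; emitting surface = 2A = 1.780 m² (ratio 2).
(1−a)S·A_cross = εσ·A_surf·T⁴  ⇒  T⁴ = (1−a)S/(2σ).
T⁴ = 0.790·3180/(2·5.67×10⁻⁸) = 2.215×10¹⁰ K⁴.
T = (2.215×10¹⁰)^(1/4).

T ≈ 386 K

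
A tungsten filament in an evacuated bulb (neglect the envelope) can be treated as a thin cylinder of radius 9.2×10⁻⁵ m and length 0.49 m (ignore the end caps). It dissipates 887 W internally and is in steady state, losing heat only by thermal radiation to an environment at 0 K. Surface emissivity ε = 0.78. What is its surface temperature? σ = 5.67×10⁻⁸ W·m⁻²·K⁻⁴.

T ≈ 2900 K

Steady state: internal power = radiated power, P = εσA T⁴.
Radiating area A = 2πrL = 2.832×10⁻⁴ m².
T⁴ = P/(εσA) = 887/(0.78·5.67×10⁻⁸·2.832×10⁻⁴) = 7.081×10¹³ K⁴.
T = (7.081×10¹³)^(1/4).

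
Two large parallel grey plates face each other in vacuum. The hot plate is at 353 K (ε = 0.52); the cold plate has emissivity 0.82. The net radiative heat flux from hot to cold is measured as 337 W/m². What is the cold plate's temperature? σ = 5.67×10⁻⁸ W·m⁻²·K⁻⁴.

T₂ ≈ 230 K

q = σ(T₁⁴ − T₂⁴)/(1/ε₁ + 1/ε₂ − 1); denominator = 2.143.
T₂⁴ = T₁⁴ − q·(1/ε₁+1/ε₂−1)/σ = 1.553×10¹⁰ − 337·2.143/5.67×10⁻⁸
    = 2.793×10⁹ K⁴.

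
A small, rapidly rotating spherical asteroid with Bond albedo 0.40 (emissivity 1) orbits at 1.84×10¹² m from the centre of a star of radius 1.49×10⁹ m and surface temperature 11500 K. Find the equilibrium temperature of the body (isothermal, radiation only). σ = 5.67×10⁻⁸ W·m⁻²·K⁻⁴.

T ≈ 204 K

The star's surface emits σT_*⁴; at distance d the flux is S = σT_*⁴(R_*/d)².
S = 5.67×10⁻⁸·(11500)⁴·(1.49×10⁹/1.84×10¹²)² = 650.3 W/m².
For an isothermal sphere T⁴ = (1−a)S/(4σ) = 1.720×10⁹ K⁴.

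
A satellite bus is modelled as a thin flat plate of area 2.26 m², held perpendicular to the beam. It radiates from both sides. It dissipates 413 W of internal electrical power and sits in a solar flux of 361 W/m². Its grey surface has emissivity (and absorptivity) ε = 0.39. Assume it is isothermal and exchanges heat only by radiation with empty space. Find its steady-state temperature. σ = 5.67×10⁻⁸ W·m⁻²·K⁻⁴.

At steady state, absorbed solar power + internal power = radiated power.
Absorbed: α·S·A_cross = 0.39·361·2.260 = 318.2 W (cross-section A).
Total input = 318.2 + 413 = 731.2 W.
Radiated: εσ·A_surf·T⁴ with A_surf = 2A = 4.520 m².
T⁴ = 731.2/(0.39·5.67×10⁻⁸·4.520) = 7.315×10⁹ K⁴.

T ≈ 292 K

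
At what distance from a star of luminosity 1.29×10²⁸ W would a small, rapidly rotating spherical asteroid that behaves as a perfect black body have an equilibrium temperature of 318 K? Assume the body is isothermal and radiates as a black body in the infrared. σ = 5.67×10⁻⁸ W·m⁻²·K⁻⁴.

d ≈ 6.65×10¹¹ m

For an isothermal black-emitting sphere, (1−a)S·πr² = σ·4πr²·T⁴ ⇒ S = 4σT⁴/(1−a).
S = 4·5.67×10⁻⁸·(318)⁴/1.00 = 2319 W/m².
Flux falls as S = L/(4πd²), so d = √(L/(4πS)) = √(1.29×10²⁸/(4π·2319)).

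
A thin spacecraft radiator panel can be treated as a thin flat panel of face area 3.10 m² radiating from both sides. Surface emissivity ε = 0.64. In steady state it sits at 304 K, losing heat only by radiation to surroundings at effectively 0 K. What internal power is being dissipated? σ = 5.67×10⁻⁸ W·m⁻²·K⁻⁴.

Steady state: P = εσA T⁴.
A = 2·3.10 = 6.200 m²; T⁴ = (304)⁴ = 8.541×10⁹ K⁴.
P = 0.64 × 5.67×10⁻⁸ × 6.200 × 8.541×10⁹.

P ≈ 1920 W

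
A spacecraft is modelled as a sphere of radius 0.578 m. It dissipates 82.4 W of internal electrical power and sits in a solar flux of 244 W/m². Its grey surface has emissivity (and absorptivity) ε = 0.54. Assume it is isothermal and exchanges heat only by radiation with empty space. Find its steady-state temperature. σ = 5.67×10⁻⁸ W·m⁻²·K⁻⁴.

At steady state, absorbed solar power + internal power = radiated power.
Absorbed: α·S·A_cross = 0.54·244·1.050 = 138.3 W (cross-section πr²).
Total input = 138.3 + 82.4 = 220.7 W.
Radiated: εσ·A_surf·T⁴ with A_surf = 4πr² = 4.198 m².
T⁴ = 220.7/(0.54·5.67×10⁻⁸·4.198) = 1.717×10⁹ K⁴.

T ≈ 204 K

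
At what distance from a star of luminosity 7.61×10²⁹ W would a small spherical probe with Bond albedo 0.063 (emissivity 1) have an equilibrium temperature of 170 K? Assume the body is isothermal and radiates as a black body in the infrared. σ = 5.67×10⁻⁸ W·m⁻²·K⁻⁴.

For an isothermal black-emitting sphere, (1−a)S·πr² = σ·4πr²·T⁴ ⇒ S = 4σT⁴/(1−a).
S = 4·5.67×10⁻⁸·(170)⁴/0.937 = 202.2 W/m².
Flux falls as S = L/(4πd²), so d = √(L/(4πS)) = √(7.61×10²⁹/(4π·202.2)).

d ≈ 1.73×10¹³ m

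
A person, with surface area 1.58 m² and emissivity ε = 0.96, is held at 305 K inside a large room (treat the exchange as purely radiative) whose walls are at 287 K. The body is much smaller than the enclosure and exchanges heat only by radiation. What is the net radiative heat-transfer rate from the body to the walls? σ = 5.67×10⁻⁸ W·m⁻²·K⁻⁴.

P_net ≈ 161 W

For a small grey body in a large enclosure: P_net = εσA(T_body⁴ − T_wall⁴).
A = 1.58 m²; T_body⁴ − T_wall⁴ = 8.654×10⁹ − 6.785×10⁹ = 1.869×10⁹ K⁴.
|P_net| = 0.96·5.67×10⁻⁸·1.580·1.869×10⁹.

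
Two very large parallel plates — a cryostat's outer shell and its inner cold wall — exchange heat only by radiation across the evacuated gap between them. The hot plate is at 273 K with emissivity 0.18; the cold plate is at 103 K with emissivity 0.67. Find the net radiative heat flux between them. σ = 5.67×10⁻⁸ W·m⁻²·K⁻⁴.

For two infinite grey parallel plates, q = σ(T₁⁴ − T₂⁴)/(1/ε₁ + 1/ε₂ − 1).
T₁⁴ − T₂⁴ = 5.555×10⁹ − 1.126×10⁸ = 5.442×10⁹ K⁴.
1/ε₁ + 1/ε₂ − 1 = 5.556 + 1.493 − 1 = 6.048.
q = 5.67×10⁻⁸ × 5.442×10⁹ / 6.048.

q ≈ 51.0 W/m²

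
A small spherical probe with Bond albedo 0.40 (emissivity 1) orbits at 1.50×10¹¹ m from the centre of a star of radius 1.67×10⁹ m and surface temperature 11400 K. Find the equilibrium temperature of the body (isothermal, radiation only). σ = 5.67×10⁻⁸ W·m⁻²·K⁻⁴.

T ≈ 749 K

The star's surface emits σT_*⁴; at distance d the flux is S = σT_*⁴(R_*/d)².
S = 5.67×10⁻⁸·(11400)⁴·(1.67×10⁹/1.50×10¹¹)² = 1.187×10⁵ W/m².
For an isothermal sphere T⁴ = (1−a)S/(4σ) = 3.140×10¹¹ K⁴.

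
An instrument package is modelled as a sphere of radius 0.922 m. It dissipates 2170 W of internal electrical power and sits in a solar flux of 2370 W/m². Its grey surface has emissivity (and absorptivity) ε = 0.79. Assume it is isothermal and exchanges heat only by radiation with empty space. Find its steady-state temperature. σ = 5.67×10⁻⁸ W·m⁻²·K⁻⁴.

At steady state, absorbed solar power + internal power = radiated power.
Absorbed: α·S·A_cross = 0.79·2370·2.671 = 5000 W (cross-section πr²).
Total input = 5000 + 2170 = 7170 W.
Radiated: εσ·A_surf·T⁴ with A_surf = 4πr² = 10.68 m².
T⁴ = 7170/(0.79·5.67×10⁻⁸·10.68) = 1.498×10¹⁰ K⁴.

T ≈ 350 K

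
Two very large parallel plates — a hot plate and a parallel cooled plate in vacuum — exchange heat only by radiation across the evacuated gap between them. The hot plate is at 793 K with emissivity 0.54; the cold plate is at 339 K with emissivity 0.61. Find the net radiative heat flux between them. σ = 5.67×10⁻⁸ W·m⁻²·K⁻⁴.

q ≈ 8700 W/m²

For two infinite grey parallel plates, q = σ(T₁⁴ − T₂⁴)/(1/ε₁ + 1/ε₂ − 1).
T₁⁴ − T₂⁴ = 3.955×10¹¹ − 1.321×10¹⁰ = 3.822×10¹¹ K⁴.
1/ε₁ + 1/ε₂ − 1 = 1.852 + 1.639 − 1 = 2.491.
q = 5.67×10⁻⁸ × 3.822×10¹¹ / 2.491.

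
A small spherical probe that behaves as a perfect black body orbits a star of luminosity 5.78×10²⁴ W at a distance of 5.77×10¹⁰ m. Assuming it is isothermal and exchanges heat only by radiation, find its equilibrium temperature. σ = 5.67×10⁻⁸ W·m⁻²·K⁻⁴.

T ≈ 157 K

First find the stellar flux at distance d: S = L/(4πd²) = 5.78×10²⁴/(4π·(5.77×10¹⁰)²) = 138.2 W/m².
For an isothermal sphere, absorbed (1−a)S·πr² = emitted σ·4πr²·T⁴, so T⁴ = (1−a)S/(4σ).
T⁴ = 1.00·138.2/(4·5.67×10⁻⁸) = 6.091×10⁸ K⁴.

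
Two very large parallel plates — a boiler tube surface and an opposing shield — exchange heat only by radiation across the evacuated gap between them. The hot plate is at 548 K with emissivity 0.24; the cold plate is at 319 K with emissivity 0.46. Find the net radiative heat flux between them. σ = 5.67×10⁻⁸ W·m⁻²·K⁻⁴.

For two infinite grey parallel plates, q = σ(T₁⁴ − T₂⁴)/(1/ε₁ + 1/ε₂ − 1).
T₁⁴ − T₂⁴ = 9.018×10¹⁰ − 1.036×10¹⁰ = 7.983×10¹⁰ K⁴.
1/ε₁ + 1/ε₂ − 1 = 4.167 + 2.174 − 1 = 5.341.
q = 5.67×10⁻⁸ × 7.983×10¹⁰ / 5.341.

q ≈ 848 W/m²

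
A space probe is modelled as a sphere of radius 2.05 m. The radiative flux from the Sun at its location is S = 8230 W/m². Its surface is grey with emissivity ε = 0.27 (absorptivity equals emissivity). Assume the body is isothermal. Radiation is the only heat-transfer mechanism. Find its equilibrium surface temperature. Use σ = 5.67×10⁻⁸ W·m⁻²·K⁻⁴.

At equilibrium, absorbed power = emitted power.
Absorbing cross-section = πr² = 13.20 m²; emitting surface = 4πr² = 52.81 m² (ratio 4).
εS·A_cross = εσ·A_surf·T⁴  ⇒  T⁴ = S/(4σ)   (ε cancels).
T⁴ = 8230/(4·5.67×10⁻⁸) = 3.629×10¹⁰ K⁴.
T = (3.629×10¹⁰)^(1/4).

T ≈ 436 K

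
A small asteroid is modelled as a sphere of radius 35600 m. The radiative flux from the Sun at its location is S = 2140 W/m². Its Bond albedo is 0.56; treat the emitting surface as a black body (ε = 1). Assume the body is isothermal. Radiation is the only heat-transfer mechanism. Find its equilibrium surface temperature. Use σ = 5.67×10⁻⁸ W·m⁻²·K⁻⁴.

At equilibrium, absorbed power = emitted power.
Absorbing cross-section = πr² = 3.982×10⁹ m²; emitting surface = 4πr² = 1.593×10¹⁰ m² (ratio 4).
(1−a)S·A_cross = εσ·A_surf·T⁴  ⇒  T⁴ = (1−a)S/(4σ).
T⁴ = 0.440·2140/(4·5.67×10⁻⁸) = 4.152×10⁹ K⁴.
T = (4.152×10⁹)^(1/4).

T ≈ 254 K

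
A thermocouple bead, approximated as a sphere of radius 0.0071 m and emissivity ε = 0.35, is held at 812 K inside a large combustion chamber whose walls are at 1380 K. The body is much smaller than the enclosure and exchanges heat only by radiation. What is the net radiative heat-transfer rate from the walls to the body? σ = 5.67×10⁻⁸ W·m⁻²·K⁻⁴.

For a small grey body in a large enclosure: P_net = εσA(T_body⁴ − T_wall⁴).
A = 4πr² = 6.335×10⁻⁴ m²; T_body⁴ − T_wall⁴ = 4.347×10¹¹ − 3.627×10¹² = -3.192×10¹² K⁴.
|P_net| = 0.35·5.67×10⁻⁸·6.335×10⁻⁴·3.192×10¹².

P_net ≈ 40.1 W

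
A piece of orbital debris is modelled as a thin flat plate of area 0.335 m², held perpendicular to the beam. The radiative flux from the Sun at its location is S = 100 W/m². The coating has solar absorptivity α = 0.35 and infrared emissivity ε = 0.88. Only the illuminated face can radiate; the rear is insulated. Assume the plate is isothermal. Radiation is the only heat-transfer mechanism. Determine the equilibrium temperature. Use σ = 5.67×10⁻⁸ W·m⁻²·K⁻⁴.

At equilibrium, absorbed power = emitted power.
Absorbing cross-section = A = 0.3350 m²; emitting surface = A = 0.3350 m² (ratio 1).
αS·A_cross = εσ·A_surf·T⁴  ⇒  T⁴ = αS/(ε·1σ).
T⁴ = 0.350·100/(0.88·1·5.67×10⁻⁸) = 7.015×10⁸ K⁴.
T = (7.015×10⁸)^(1/4).

T ≈ 163 K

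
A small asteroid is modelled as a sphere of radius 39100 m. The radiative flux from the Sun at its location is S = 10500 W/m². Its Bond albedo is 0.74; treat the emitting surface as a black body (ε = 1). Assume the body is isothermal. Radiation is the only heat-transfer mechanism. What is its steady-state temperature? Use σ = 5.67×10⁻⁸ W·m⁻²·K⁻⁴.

At equilibrium, absorbed power = emitted power.
Absorbing cross-section = πr² = 4.803×10⁹ m²; emitting surface = 4πr² = 1.921×10¹⁰ m² (ratio 4).
(1−a)S·A_cross = εσ·A_surf·T⁴  ⇒  T⁴ = (1−a)S/(4σ).
T⁴ = 0.260·10500/(4·5.67×10⁻⁸) = 1.204×10¹⁰ K⁴.
T = (1.204×10¹⁰)^(1/4).

T ≈ 331 K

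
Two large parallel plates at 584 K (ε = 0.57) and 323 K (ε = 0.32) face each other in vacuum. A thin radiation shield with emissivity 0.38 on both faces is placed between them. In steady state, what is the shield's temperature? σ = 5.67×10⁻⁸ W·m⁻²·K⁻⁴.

T_s ≈ 519 K

In steady state the net flux on the hot side equals that on the cold side.
σ(T₁⁴−T_s⁴)/D₁ = σ(T_s⁴−T₂⁴)/D₂, with D₁ = 1/ε₁+1/ε_s−1 = 3.386, D₂ = 1/ε_s+1/ε₂−1 = 4.757.
Solve for T_s⁴: T_s⁴ = (D₂·T₁⁴ + D₁·T₂⁴)/(D₁+D₂) = 7.248×10¹⁰ K⁴.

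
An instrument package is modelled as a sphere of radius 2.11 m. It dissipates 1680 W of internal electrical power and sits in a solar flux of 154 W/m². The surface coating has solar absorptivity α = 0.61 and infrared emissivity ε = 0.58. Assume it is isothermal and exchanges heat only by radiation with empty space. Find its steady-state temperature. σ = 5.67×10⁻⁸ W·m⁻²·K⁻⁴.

T ≈ 201 K

At steady state, absorbed solar power + internal power = radiated power.
Absorbed: α·S·A_cross = 0.61·154·13.99 = 1314 W (cross-section πr²).
Total input = 1314 + 1680 = 2994 W.
Radiated: εσ·A_surf·T⁴ with A_surf = 4πr² = 55.95 m².
T⁴ = 2994/(0.58·5.67×10⁻⁸·55.95) = 1.627×10⁹ K⁴.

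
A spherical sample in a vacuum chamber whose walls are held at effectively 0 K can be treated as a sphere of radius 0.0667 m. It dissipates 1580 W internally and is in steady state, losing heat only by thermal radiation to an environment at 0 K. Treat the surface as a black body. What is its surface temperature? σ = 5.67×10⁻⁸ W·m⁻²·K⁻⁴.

T ≈ 840 K

Steady state: internal power = radiated power, P = εσA T⁴.
Radiating area A = 4πr² = 0.05591 m².
T⁴ = P/(εσA) = 1580/(1.0·5.67×10⁻⁸·0.05591) = 4.984×10¹¹ K⁴.
T = (4.984×10¹¹)^(1/4).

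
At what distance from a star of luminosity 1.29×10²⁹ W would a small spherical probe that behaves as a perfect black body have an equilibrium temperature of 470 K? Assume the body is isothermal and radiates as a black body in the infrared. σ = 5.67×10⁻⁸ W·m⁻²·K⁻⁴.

d ≈ 9.63×10¹¹ m

For an isothermal black-emitting sphere, (1−a)S·πr² = σ·4πr²·T⁴ ⇒ S = 4σT⁴/(1−a).
S = 4·5.67×10⁻⁸·(470)⁴/1.00 = 11070 W/m².
Flux falls as S = L/(4πd²), so d = √(L/(4πS)) = √(1.29×10²⁹/(4π·11070)).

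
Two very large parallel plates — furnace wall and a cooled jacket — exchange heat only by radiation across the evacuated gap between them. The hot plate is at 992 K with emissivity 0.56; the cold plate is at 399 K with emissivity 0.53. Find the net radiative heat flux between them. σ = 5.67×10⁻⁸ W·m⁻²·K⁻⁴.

q ≈ 20000 W/m²

For two infinite grey parallel plates, q = σ(T₁⁴ − T₂⁴)/(1/ε₁ + 1/ε₂ − 1).
T₁⁴ − T₂⁴ = 9.684×10¹¹ − 2.534×10¹⁰ = 9.430×10¹¹ K⁴.
1/ε₁ + 1/ε₂ − 1 = 1.786 + 1.887 − 1 = 2.673.
q = 5.67×10⁻⁸ × 9.430×10¹¹ / 2.673.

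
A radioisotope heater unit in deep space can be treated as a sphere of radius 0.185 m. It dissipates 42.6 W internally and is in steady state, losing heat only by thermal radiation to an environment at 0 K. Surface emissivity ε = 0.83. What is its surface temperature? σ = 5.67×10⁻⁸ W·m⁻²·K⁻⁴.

Steady state: internal power = radiated power, P = εσA T⁴.
Radiating area A = 4πr² = 0.4301 m².
T⁴ = P/(εσA) = 42.6/(0.83·5.67×10⁻⁸·0.4301) = 2.105×10⁹ K⁴.
T = (2.105×10⁹)^(1/4).

T ≈ 214 K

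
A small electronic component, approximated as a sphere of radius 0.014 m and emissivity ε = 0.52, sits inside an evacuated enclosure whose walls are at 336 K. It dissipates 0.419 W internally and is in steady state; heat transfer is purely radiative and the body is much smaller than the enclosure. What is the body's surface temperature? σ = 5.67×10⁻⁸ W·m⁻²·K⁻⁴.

For a small grey body in a large enclosure, net radiated power = εσA(T⁴ − T_w⁴).
Steady state: P = εσA(T⁴ − T_w⁴) with A = 4πr² = 0.002463 m².
T⁴ = P/(εσA) + T_w⁴ = 0.419/(0.52·5.67×10⁻⁸·0.002463) + (336)⁴
    = 5.770×10⁹ + 1.275×10¹⁰ = 1.852×10¹⁰ K⁴.

T ≈ 369 K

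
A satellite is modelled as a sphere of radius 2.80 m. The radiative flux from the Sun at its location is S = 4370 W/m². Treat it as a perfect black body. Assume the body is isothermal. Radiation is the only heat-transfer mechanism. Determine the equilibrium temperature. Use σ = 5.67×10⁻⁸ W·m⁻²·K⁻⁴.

At equilibrium, absorbed power = emitted power.
Absorbing cross-section = πr² = 24.63 m²; emitting surface = 4πr² = 98.52 m² (ratio 4).
S·A_cross = εσ·A_surf·T⁴  ⇒  T⁴ = S/(4σ).
T⁴ = 1.00·4370/(4·5.67×10⁻⁸) = 1.927×10¹⁰ K⁴.
T = (1.927×10¹⁰)^(1/4).

T ≈ 373 K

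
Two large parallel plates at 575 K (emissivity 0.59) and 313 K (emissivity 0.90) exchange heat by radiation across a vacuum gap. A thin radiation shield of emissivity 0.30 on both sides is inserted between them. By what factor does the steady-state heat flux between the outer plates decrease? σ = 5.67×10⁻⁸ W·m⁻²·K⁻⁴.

factor ≈ 4.14

Without shield: q₀ = σΔ(T⁴)/(1/ε₁+1/ε₂−1) with denominator 1.806.
With shield the two gaps are in series; the resistances add: (1/ε₁+1/ε_s−1)+(1/ε_s+1/ε₂−1) = 4.028+3.444 = 7.473.
Heat-flux ratio q₀/q = 7.473/1.806.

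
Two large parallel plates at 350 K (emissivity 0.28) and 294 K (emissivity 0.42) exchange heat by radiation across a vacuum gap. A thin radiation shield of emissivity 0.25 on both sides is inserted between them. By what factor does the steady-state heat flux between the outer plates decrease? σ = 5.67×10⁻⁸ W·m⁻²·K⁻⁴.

factor ≈ 2.41

Without shield: q₀ = σΔ(T⁴)/(1/ε₁+1/ε₂−1) with denominator 4.952.
With shield the two gaps are in series; the resistances add: (1/ε₁+1/ε_s−1)+(1/ε_s+1/ε₂−1) = 6.571+5.381 = 11.95.
Heat-flux ratio q₀/q = 11.95/4.952.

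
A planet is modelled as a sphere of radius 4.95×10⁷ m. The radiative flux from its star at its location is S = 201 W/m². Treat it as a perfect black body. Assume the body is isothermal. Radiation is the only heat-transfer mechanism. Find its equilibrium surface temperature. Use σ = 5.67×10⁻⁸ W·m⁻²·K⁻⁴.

At equilibrium, absorbed power = emitted power.
Absorbing cross-section = πr² = 7.698×10¹⁵ m²; emitting surface = 4πr² = 3.079×10¹⁶ m² (ratio 4).
S·A_cross = εσ·A_surf·T⁴  ⇒  T⁴ = S/(4σ).
T⁴ = 1.00·201/(4·5.67×10⁻⁸) = 8.862×10⁸ K⁴.
T = (8.862×10⁸)^(1/4).

T ≈ 173 K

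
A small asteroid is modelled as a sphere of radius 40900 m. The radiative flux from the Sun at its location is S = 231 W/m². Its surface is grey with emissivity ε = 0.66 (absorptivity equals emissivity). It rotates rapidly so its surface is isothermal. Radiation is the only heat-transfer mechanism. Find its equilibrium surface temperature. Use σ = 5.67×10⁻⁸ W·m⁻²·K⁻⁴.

At equilibrium, absorbed power = emitted power.
Absorbing cross-section = πr² = 5.255×10⁹ m²; emitting surface = 4πr² = 2.102×10¹⁰ m² (ratio 4).
εS·A_cross = εσ·A_surf·T⁴  ⇒  T⁴ = S/(4σ)   (ε cancels).
T⁴ = 231/(4·5.67×10⁻⁸) = 1.019×10⁹ K⁴.
T = (1.019×10⁹)^(1/4).

T ≈ 179 K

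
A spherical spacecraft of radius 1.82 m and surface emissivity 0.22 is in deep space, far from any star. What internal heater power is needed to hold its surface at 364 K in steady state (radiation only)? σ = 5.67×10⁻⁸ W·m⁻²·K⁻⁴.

P = εσ·4πr²·T⁴.
4πr² = 41.62 m²; T⁴ = 1.756×10¹⁰ K⁴.
P = 0.22·5.67×10⁻⁸·41.62·1.756×10¹⁰.

P ≈ 9120 W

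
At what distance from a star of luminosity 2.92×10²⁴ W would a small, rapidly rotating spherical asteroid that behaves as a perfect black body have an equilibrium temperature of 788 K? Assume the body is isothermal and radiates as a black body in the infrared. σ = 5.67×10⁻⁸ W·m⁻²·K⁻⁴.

For an isothermal black-emitting sphere, (1−a)S·πr² = σ·4πr²·T⁴ ⇒ S = 4σT⁴/(1−a).
S = 4·5.67×10⁻⁸·(788)⁴/1.00 = 87450 W/m².
Flux falls as S = L/(4πd²), so d = √(L/(4πS)) = √(2.92×10²⁴/(4π·87450)).

d ≈ 1.63×10⁹ m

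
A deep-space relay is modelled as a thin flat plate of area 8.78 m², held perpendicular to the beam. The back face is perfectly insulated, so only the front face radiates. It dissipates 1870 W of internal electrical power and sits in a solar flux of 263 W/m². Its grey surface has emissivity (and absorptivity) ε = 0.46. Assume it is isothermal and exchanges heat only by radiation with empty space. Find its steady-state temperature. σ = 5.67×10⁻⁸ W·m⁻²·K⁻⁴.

T ≈ 336 K

At steady state, absorbed solar power + internal power = radiated power.
Absorbed: α·S·A_cross = 0.46·263·8.780 = 1062 W (cross-section A).
Total input = 1062 + 1870 = 2932 W.
Radiated: εσ·A_surf·T⁴ with A_surf = A = 8.780 m².
T⁴ = 2932/(0.46·5.67×10⁻⁸·8.780) = 1.280×10¹⁰ K⁴.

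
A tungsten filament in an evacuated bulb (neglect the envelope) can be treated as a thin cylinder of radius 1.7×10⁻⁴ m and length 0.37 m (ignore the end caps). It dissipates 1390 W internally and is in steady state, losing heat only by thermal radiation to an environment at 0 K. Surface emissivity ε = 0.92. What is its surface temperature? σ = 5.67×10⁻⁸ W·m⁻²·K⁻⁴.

T ≈ 2870 K

Steady state: internal power = radiated power, P = εσA T⁴.
Radiating area A = 2πrL = 3.952×10⁻⁴ m².
T⁴ = P/(εσA) = 1390/(0.92·5.67×10⁻⁸·3.952×10⁻⁴) = 6.742×10¹³ K⁴.
T = (6.742×10¹³)^(1/4).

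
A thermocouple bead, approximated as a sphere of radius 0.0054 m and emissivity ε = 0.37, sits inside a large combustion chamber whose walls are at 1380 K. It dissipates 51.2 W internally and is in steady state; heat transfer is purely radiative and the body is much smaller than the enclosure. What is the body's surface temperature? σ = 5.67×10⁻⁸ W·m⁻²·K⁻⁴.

T ≈ 1790 K

For a small grey body in a large enclosure, net radiated power = εσA(T⁴ − T_w⁴).
Steady state: P = εσA(T⁴ − T_w⁴) with A = 4πr² = 3.664×10⁻⁴ m².
T⁴ = P/(εσA) + T_w⁴ = 51.2/(0.37·5.67×10⁻⁸·3.664×10⁻⁴) + (1380)⁴
    = 6.660×10¹² + 3.627×10¹² = 1.029×10¹³ K⁴.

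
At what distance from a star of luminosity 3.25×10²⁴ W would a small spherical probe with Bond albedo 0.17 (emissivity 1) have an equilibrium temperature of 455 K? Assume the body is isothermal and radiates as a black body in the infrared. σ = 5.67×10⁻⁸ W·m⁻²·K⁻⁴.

d ≈ 4.70×10⁹ m

For an isothermal black-emitting sphere, (1−a)S·πr² = σ·4πr²·T⁴ ⇒ S = 4σT⁴/(1−a).
S = 4·5.67×10⁻⁸·(455)⁴/0.830 = 11710 W/m².
Flux falls as S = L/(4πd²), so d = √(L/(4πS)) = √(3.25×10²⁴/(4π·11710)).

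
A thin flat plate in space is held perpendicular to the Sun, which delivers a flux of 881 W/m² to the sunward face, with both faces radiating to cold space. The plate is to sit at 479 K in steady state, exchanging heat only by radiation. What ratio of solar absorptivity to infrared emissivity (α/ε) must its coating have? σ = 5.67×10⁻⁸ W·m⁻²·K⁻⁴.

α/ε ≈ 6.78

Balance: αS·A = εσ·2A·T⁴ ⇒ α/ε = 2σT⁴/S.
α/ε = 2·5.67×10⁻⁸·(479)⁴/881 = 2·5.67×10⁻⁸·5.264×10¹⁰/881.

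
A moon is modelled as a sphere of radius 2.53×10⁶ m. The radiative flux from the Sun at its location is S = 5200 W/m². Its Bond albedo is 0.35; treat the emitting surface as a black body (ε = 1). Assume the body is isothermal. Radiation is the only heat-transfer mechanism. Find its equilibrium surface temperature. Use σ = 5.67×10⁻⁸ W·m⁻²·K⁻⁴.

T ≈ 349 K

At equilibrium, absorbed power = emitted power.
Absorbing cross-section = πr² = 2.011×10¹³ m²; emitting surface = 4πr² = 8.044×10¹³ m² (ratio 4).
(1−a)S·A_cross = εσ·A_surf·T⁴  ⇒  T⁴ = (1−a)S/(4σ).
T⁴ = 0.650·5200/(4·5.67×10⁻⁸) = 1.490×10¹⁰ K⁴.
T = (1.490×10¹⁰)^(1/4).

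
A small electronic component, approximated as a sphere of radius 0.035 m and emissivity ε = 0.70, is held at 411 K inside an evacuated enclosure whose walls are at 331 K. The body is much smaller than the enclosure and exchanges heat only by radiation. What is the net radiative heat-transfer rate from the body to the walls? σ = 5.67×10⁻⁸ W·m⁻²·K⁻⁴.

For a small grey body in a large enclosure: P_net = εσA(T_body⁴ − T_wall⁴).
A = 4πr² = 0.01539 m²; T_body⁴ − T_wall⁴ = 2.853×10¹⁰ − 1.200×10¹⁰ = 1.653×10¹⁰ K⁴.
|P_net| = 0.70·5.67×10⁻⁸·0.01539·1.653×10¹⁰.

P_net ≈ 10.1 W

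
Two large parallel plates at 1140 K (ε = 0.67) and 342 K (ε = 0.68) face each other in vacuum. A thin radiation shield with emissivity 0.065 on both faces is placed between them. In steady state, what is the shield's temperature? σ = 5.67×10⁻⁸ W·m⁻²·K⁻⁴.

T_s ≈ 960 K

In steady state the net flux on the hot side equals that on the cold side.
σ(T₁⁴−T_s⁴)/D₁ = σ(T_s⁴−T₂⁴)/D₂, with D₁ = 1/ε₁+1/ε_s−1 = 15.88, D₂ = 1/ε_s+1/ε₂−1 = 15.86.
Solve for T_s⁴: T_s⁴ = (D₂·T₁⁴ + D₁·T₂⁴)/(D₁+D₂) = 8.507×10¹¹ K⁴.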